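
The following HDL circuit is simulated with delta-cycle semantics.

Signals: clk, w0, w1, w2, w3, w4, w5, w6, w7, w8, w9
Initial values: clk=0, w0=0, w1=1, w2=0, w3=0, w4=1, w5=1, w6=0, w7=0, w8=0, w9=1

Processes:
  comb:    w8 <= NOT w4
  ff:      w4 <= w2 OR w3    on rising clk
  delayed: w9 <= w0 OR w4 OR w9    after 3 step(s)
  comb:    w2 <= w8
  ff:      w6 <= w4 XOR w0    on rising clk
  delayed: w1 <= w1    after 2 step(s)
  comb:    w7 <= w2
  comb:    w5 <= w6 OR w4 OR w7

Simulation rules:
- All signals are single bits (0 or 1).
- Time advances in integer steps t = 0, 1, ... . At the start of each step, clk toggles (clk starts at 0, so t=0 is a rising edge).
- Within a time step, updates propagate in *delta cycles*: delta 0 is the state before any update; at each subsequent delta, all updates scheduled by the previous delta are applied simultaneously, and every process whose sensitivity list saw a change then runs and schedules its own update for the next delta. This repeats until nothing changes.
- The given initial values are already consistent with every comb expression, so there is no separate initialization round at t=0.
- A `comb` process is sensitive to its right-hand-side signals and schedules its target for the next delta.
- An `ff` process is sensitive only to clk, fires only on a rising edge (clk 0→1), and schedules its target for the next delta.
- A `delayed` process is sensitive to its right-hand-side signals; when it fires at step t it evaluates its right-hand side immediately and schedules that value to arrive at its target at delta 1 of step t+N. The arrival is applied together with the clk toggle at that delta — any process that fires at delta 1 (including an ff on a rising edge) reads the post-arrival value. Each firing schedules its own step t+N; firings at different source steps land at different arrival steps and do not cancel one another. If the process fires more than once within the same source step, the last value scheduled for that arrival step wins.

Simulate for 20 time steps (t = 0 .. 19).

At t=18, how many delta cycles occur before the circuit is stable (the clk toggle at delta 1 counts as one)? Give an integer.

t0.Δ0 w9=1 w4=1 clk=0 w0=0 w5=1 w6=0 w8=0 w2=0 w7=0 w3=0 w1=1
t0.Δ1 w9=1 w4=1 clk=1 w0=0 w5=1 w6=0 w8=0 w2=0 w7=0 w3=0 w1=1
t0.Δ2 w9=1 w4=0 clk=1 w0=0 w5=1 w6=1 w8=0 w2=0 w7=0 w3=0 w1=1
t0.Δ3 w9=1 w4=0 clk=1 w0=0 w5=1 w6=1 w8=1 w2=0 w7=0 w3=0 w1=1
t0.Δ4 w9=1 w4=0 clk=1 w0=0 w5=1 w6=1 w8=1 w2=1 w7=0 w3=0 w1=1
t0.Δ5 w9=1 w4=0 clk=1 w0=0 w5=1 w6=1 w8=1 w2=1 w7=1 w3=0 w1=1
t1.Δ0 w9=1 w4=0 clk=1 w0=0 w5=1 w6=1 w8=1 w2=1 w7=1 w3=0 w1=1
t1.Δ1 w9=1 w4=0 clk=0 w0=0 w5=1 w6=1 w8=1 w2=1 w7=1 w3=0 w1=1
t2.Δ0 w9=1 w4=0 clk=0 w0=0 w5=1 w6=1 w8=1 w2=1 w7=1 w3=0 w1=1
t2.Δ1 w9=1 w4=0 clk=1 w0=0 w5=1 w6=1 w8=1 w2=1 w7=1 w3=0 w1=1
t2.Δ2 w9=1 w4=1 clk=1 w0=0 w5=1 w6=0 w8=1 w2=1 w7=1 w3=0 w1=1
t2.Δ3 w9=1 w4=1 clk=1 w0=0 w5=1 w6=0 w8=0 w2=1 w7=1 w3=0 w1=1
t2.Δ4 w9=1 w4=1 clk=1 w0=0 w5=1 w6=0 w8=0 w2=0 w7=1 w3=0 w1=1
t2.Δ5 w9=1 w4=1 clk=1 w0=0 w5=1 w6=0 w8=0 w2=0 w7=0 w3=0 w1=1
t3.Δ0 w9=1 w4=1 clk=1 w0=0 w5=1 w6=0 w8=0 w2=0 w7=0 w3=0 w1=1
t3.Δ1 w9=1 w4=1 clk=0 w0=0 w5=1 w6=0 w8=0 w2=0 w7=0 w3=0 w1=1
t4.Δ0 w9=1 w4=1 clk=0 w0=0 w5=1 w6=0 w8=0 w2=0 w7=0 w3=0 w1=1
t4.Δ1 w9=1 w4=1 clk=1 w0=0 w5=1 w6=0 w8=0 w2=0 w7=0 w3=0 w1=1
t4.Δ2 w9=1 w4=0 clk=1 w0=0 w5=1 w6=1 w8=0 w2=0 w7=0 w3=0 w1=1
t4.Δ3 w9=1 w4=0 clk=1 w0=0 w5=1 w6=1 w8=1 w2=0 w7=0 w3=0 w1=1
t4.Δ4 w9=1 w4=0 clk=1 w0=0 w5=1 w6=1 w8=1 w2=1 w7=0 w3=0 w1=1
t4.Δ5 w9=1 w4=0 clk=1 w0=0 w5=1 w6=1 w8=1 w2=1 w7=1 w3=0 w1=1
t5.Δ0 w9=1 w4=0 clk=1 w0=0 w5=1 w6=1 w8=1 w2=1 w7=1 w3=0 w1=1
t5.Δ1 w9=1 w4=0 clk=0 w0=0 w5=1 w6=1 w8=1 w2=1 w7=1 w3=0 w1=1
t6.Δ0 w9=1 w4=0 clk=0 w0=0 w5=1 w6=1 w8=1 w2=1 w7=1 w3=0 w1=1
t6.Δ1 w9=1 w4=0 clk=1 w0=0 w5=1 w6=1 w8=1 w2=1 w7=1 w3=0 w1=1
t6.Δ2 w9=1 w4=1 clk=1 w0=0 w5=1 w6=0 w8=1 w2=1 w7=1 w3=0 w1=1
t6.Δ3 w9=1 w4=1 clk=1 w0=0 w5=1 w6=0 w8=0 w2=1 w7=1 w3=0 w1=1
t6.Δ4 w9=1 w4=1 clk=1 w0=0 w5=1 w6=0 w8=0 w2=0 w7=1 w3=0 w1=1
t6.Δ5 w9=1 w4=1 clk=1 w0=0 w5=1 w6=0 w8=0 w2=0 w7=0 w3=0 w1=1
t7.Δ0 w9=1 w4=1 clk=1 w0=0 w5=1 w6=0 w8=0 w2=0 w7=0 w3=0 w1=1
t7.Δ1 w9=1 w4=1 clk=0 w0=0 w5=1 w6=0 w8=0 w2=0 w7=0 w3=0 w1=1
t8.Δ0 w9=1 w4=1 clk=0 w0=0 w5=1 w6=0 w8=0 w2=0 w7=0 w3=0 w1=1
t8.Δ1 w9=1 w4=1 clk=1 w0=0 w5=1 w6=0 w8=0 w2=0 w7=0 w3=0 w1=1
t8.Δ2 w9=1 w4=0 clk=1 w0=0 w5=1 w6=1 w8=0 w2=0 w7=0 w3=0 w1=1
t8.Δ3 w9=1 w4=0 clk=1 w0=0 w5=1 w6=1 w8=1 w2=0 w7=0 w3=0 w1=1
t8.Δ4 w9=1 w4=0 clk=1 w0=0 w5=1 w6=1 w8=1 w2=1 w7=0 w3=0 w1=1
t8.Δ5 w9=1 w4=0 clk=1 w0=0 w5=1 w6=1 w8=1 w2=1 w7=1 w3=0 w1=1
t9.Δ0 w9=1 w4=0 clk=1 w0=0 w5=1 w6=1 w8=1 w2=1 w7=1 w3=0 w1=1
t9.Δ1 w9=1 w4=0 clk=0 w0=0 w5=1 w6=1 w8=1 w2=1 w7=1 w3=0 w1=1
t10.Δ0 w9=1 w4=0 clk=0 w0=0 w5=1 w6=1 w8=1 w2=1 w7=1 w3=0 w1=1
t10.Δ1 w9=1 w4=0 clk=1 w0=0 w5=1 w6=1 w8=1 w2=1 w7=1 w3=0 w1=1
t10.Δ2 w9=1 w4=1 clk=1 w0=0 w5=1 w6=0 w8=1 w2=1 w7=1 w3=0 w1=1
t10.Δ3 w9=1 w4=1 clk=1 w0=0 w5=1 w6=0 w8=0 w2=1 w7=1 w3=0 w1=1
t10.Δ4 w9=1 w4=1 clk=1 w0=0 w5=1 w6=0 w8=0 w2=0 w7=1 w3=0 w1=1
t10.Δ5 w9=1 w4=1 clk=1 w0=0 w5=1 w6=0 w8=0 w2=0 w7=0 w3=0 w1=1
t11.Δ0 w9=1 w4=1 clk=1 w0=0 w5=1 w6=0 w8=0 w2=0 w7=0 w3=0 w1=1
t11.Δ1 w9=1 w4=1 clk=0 w0=0 w5=1 w6=0 w8=0 w2=0 w7=0 w3=0 w1=1
t12.Δ0 w9=1 w4=1 clk=0 w0=0 w5=1 w6=0 w8=0 w2=0 w7=0 w3=0 w1=1
t12.Δ1 w9=1 w4=1 clk=1 w0=0 w5=1 w6=0 w8=0 w2=0 w7=0 w3=0 w1=1
t12.Δ2 w9=1 w4=0 clk=1 w0=0 w5=1 w6=1 w8=0 w2=0 w7=0 w3=0 w1=1
t12.Δ3 w9=1 w4=0 clk=1 w0=0 w5=1 w6=1 w8=1 w2=0 w7=0 w3=0 w1=1
t12.Δ4 w9=1 w4=0 clk=1 w0=0 w5=1 w6=1 w8=1 w2=1 w7=0 w3=0 w1=1
t12.Δ5 w9=1 w4=0 clk=1 w0=0 w5=1 w6=1 w8=1 w2=1 w7=1 w3=0 w1=1
t13.Δ0 w9=1 w4=0 clk=1 w0=0 w5=1 w6=1 w8=1 w2=1 w7=1 w3=0 w1=1
t13.Δ1 w9=1 w4=0 clk=0 w0=0 w5=1 w6=1 w8=1 w2=1 w7=1 w3=0 w1=1
t14.Δ0 w9=1 w4=0 clk=0 w0=0 w5=1 w6=1 w8=1 w2=1 w7=1 w3=0 w1=1
t14.Δ1 w9=1 w4=0 clk=1 w0=0 w5=1 w6=1 w8=1 w2=1 w7=1 w3=0 w1=1
t14.Δ2 w9=1 w4=1 clk=1 w0=0 w5=1 w6=0 w8=1 w2=1 w7=1 w3=0 w1=1
t14.Δ3 w9=1 w4=1 clk=1 w0=0 w5=1 w6=0 w8=0 w2=1 w7=1 w3=0 w1=1
t14.Δ4 w9=1 w4=1 clk=1 w0=0 w5=1 w6=0 w8=0 w2=0 w7=1 w3=0 w1=1
t14.Δ5 w9=1 w4=1 clk=1 w0=0 w5=1 w6=0 w8=0 w2=0 w7=0 w3=0 w1=1
t15.Δ0 w9=1 w4=1 clk=1 w0=0 w5=1 w6=0 w8=0 w2=0 w7=0 w3=0 w1=1
t15.Δ1 w9=1 w4=1 clk=0 w0=0 w5=1 w6=0 w8=0 w2=0 w7=0 w3=0 w1=1
t16.Δ0 w9=1 w4=1 clk=0 w0=0 w5=1 w6=0 w8=0 w2=0 w7=0 w3=0 w1=1
t16.Δ1 w9=1 w4=1 clk=1 w0=0 w5=1 w6=0 w8=0 w2=0 w7=0 w3=0 w1=1
t16.Δ2 w9=1 w4=0 clk=1 w0=0 w5=1 w6=1 w8=0 w2=0 w7=0 w3=0 w1=1
t16.Δ3 w9=1 w4=0 clk=1 w0=0 w5=1 w6=1 w8=1 w2=0 w7=0 w3=0 w1=1
t16.Δ4 w9=1 w4=0 clk=1 w0=0 w5=1 w6=1 w8=1 w2=1 w7=0 w3=0 w1=1
t16.Δ5 w9=1 w4=0 clk=1 w0=0 w5=1 w6=1 w8=1 w2=1 w7=1 w3=0 w1=1
t17.Δ0 w9=1 w4=0 clk=1 w0=0 w5=1 w6=1 w8=1 w2=1 w7=1 w3=0 w1=1
t17.Δ1 w9=1 w4=0 clk=0 w0=0 w5=1 w6=1 w8=1 w2=1 w7=1 w3=0 w1=1
t18.Δ0 w9=1 w4=0 clk=0 w0=0 w5=1 w6=1 w8=1 w2=1 w7=1 w3=0 w1=1
t18.Δ1 w9=1 w4=0 clk=1 w0=0 w5=1 w6=1 w8=1 w2=1 w7=1 w3=0 w1=1
t18.Δ2 w9=1 w4=1 clk=1 w0=0 w5=1 w6=0 w8=1 w2=1 w7=1 w3=0 w1=1
t18.Δ3 w9=1 w4=1 clk=1 w0=0 w5=1 w6=0 w8=0 w2=1 w7=1 w3=0 w1=1
t18.Δ4 w9=1 w4=1 clk=1 w0=0 w5=1 w6=0 w8=0 w2=0 w7=1 w3=0 w1=1
t18.Δ5 w9=1 w4=1 clk=1 w0=0 w5=1 w6=0 w8=0 w2=0 w7=0 w3=0 w1=1
t19.Δ0 w9=1 w4=1 clk=1 w0=0 w5=1 w6=0 w8=0 w2=0 w7=0 w3=0 w1=1
t19.Δ1 w9=1 w4=1 clk=0 w0=0 w5=1 w6=0 w8=0 w2=0 w7=0 w3=0 w1=1

5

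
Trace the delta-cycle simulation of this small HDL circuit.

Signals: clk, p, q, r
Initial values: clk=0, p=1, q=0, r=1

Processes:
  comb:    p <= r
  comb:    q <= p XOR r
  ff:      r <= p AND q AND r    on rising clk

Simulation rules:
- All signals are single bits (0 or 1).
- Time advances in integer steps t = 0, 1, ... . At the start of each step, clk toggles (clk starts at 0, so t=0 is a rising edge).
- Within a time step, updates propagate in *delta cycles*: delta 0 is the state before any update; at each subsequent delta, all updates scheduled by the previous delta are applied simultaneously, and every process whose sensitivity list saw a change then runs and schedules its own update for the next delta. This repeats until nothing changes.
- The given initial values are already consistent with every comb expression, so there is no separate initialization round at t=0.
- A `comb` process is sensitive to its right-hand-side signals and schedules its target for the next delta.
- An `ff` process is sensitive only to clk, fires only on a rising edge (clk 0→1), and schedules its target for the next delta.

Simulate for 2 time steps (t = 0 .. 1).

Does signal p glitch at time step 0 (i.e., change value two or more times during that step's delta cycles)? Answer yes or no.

t0.Δ0 clk=0 r=1 q=0 p=1
t0.Δ1 clk=1 r=1 q=0 p=1
t0.Δ2 clk=1 r=0 q=0 p=1
t0.Δ3 clk=1 r=0 q=1 p=0
t0.Δ4 clk=1 r=0 q=0 p=0
t1.Δ0 clk=1 r=0 q=0 p=0
t1.Δ1 clk=0 r=0 q=0 p=0

no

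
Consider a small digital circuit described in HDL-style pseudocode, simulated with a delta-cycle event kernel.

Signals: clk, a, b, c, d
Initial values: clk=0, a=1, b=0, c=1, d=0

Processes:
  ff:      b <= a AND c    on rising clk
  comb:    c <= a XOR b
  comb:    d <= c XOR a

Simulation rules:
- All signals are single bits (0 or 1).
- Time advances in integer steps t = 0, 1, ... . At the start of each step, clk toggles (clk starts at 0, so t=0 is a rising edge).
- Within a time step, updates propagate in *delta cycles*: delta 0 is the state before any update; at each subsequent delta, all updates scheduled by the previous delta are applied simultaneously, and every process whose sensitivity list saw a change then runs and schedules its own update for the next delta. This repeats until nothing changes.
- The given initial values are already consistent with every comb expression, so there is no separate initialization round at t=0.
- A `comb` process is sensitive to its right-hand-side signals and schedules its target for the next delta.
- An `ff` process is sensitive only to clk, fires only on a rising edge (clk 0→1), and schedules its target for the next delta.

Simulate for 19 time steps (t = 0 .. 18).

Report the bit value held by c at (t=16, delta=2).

1

t=0 Δ0: d=0 b=0 c=1 clk=0 a=1
  Δ1: clk:0→1
  Δ2: b:0→1
  Δ3: c:1→0
  Δ4: d:0→1
  (4Δ to stable)
t=1 Δ0: d=1 b=1 c=0 clk=1 a=1
  Δ1: clk:1→0
  (1Δ to stable)
t=2 Δ0: d=1 b=1 c=0 clk=0 a=1
  Δ1: clk:0→1
  Δ2: b:1→0
  Δ3: c:0→1
  Δ4: d:1→0
  (4Δ to stable)
t=3 Δ0: d=0 b=0 c=1 clk=1 a=1
  Δ1: clk:1→0
  (1Δ to stable)
t=4 Δ0: d=0 b=0 c=1 clk=0 a=1
  Δ1: clk:0→1
  Δ2: b:0→1
  Δ3: c:1→0
  Δ4: d:0→1
  (4Δ to stable)
t=5 Δ0: d=1 b=1 c=0 clk=1 a=1
  Δ1: clk:1→0
  (1Δ to stable)
t=6 Δ0: d=1 b=1 c=0 clk=0 a=1
  Δ1: clk:0→1
  Δ2: b:1→0
  Δ3: c:0→1
  Δ4: d:1→0
  (4Δ to stable)
t=7 Δ0: d=0 b=0 c=1 clk=1 a=1
  Δ1: clk:1→0
  (1Δ to stable)
t=8 Δ0: d=0 b=0 c=1 clk=0 a=1
  Δ1: clk:0→1
  Δ2: b:0→1
  Δ3: c:1→0
  Δ4: d:0→1
  (4Δ to stable)
t=9 Δ0: d=1 b=1 c=0 clk=1 a=1
  Δ1: clk:1→0
  (1Δ to stable)
t=10 Δ0: d=1 b=1 c=0 clk=0 a=1
  Δ1: clk:0→1
  Δ2: b:1→0
  Δ3: c:0→1
  Δ4: d:1→0
  (4Δ to stable)
t=11 Δ0: d=0 b=0 c=1 clk=1 a=1
  Δ1: clk:1→0
  (1Δ to stable)
t=12 Δ0: d=0 b=0 c=1 clk=0 a=1
  Δ1: clk:0→1
  Δ2: b:0→1
  Δ3: c:1→0
  Δ4: d:0→1
  (4Δ to stable)
t=13 Δ0: d=1 b=1 c=0 clk=1 a=1
  Δ1: clk:1→0
  (1Δ to stable)
t=14 Δ0: d=1 b=1 c=0 clk=0 a=1
  Δ1: clk:0→1
  Δ2: b:1→0
  Δ3: c:0→1
  Δ4: d:1→0
  (4Δ to stable)
t=15 Δ0: d=0 b=0 c=1 clk=1 a=1
  Δ1: clk:1→0
  (1Δ to stable)
t=16 Δ0: d=0 b=0 c=1 clk=0 a=1
  Δ1: clk:0→1
  Δ2: b:0→1
  Δ3: c:1→0
  Δ4: d:0→1
  (4Δ to stable)
t=17 Δ0: d=1 b=1 c=0 clk=1 a=1
  Δ1: clk:1→0
  (1Δ to stable)
t=18 Δ0: d=1 b=1 c=0 clk=0 a=1
  Δ1: clk:0→1
  Δ2: b:1→0
  Δ3: c:0→1
  Δ4: d:1→0
  (4Δ to stable)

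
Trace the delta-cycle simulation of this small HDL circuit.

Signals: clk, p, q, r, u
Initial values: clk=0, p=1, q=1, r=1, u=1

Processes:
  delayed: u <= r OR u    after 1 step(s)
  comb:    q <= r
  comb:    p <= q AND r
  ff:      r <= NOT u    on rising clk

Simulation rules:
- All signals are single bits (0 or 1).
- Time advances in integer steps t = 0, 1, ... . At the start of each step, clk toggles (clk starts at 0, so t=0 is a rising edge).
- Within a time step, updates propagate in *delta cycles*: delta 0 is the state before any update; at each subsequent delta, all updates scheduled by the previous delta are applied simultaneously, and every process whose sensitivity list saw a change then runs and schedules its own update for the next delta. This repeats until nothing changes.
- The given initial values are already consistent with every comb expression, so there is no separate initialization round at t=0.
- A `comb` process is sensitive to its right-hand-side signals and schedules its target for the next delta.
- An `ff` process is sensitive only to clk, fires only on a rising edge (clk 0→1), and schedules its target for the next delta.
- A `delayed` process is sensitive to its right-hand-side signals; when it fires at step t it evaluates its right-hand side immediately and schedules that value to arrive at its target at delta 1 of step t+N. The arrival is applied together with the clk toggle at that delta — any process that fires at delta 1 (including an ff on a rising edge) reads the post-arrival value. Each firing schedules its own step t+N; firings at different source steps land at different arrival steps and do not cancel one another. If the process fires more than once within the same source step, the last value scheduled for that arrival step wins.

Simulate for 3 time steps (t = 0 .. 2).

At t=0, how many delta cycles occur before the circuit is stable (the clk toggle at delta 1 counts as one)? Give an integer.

3

t0.Δ0 r=1 p=1 q=1 clk=0 u=1
t0.Δ1 r=1 p=1 q=1 clk=1 u=1
t0.Δ2 r=0 p=1 q=1 clk=1 u=1
t0.Δ3 r=0 p=0 q=0 clk=1 u=1
t1.Δ0 r=0 p=0 q=0 clk=1 u=1
t1.Δ1 r=0 p=0 q=0 clk=0 u=1
t2.Δ0 r=0 p=0 q=0 clk=0 u=1
t2.Δ1 r=0 p=0 q=0 clk=1 u=1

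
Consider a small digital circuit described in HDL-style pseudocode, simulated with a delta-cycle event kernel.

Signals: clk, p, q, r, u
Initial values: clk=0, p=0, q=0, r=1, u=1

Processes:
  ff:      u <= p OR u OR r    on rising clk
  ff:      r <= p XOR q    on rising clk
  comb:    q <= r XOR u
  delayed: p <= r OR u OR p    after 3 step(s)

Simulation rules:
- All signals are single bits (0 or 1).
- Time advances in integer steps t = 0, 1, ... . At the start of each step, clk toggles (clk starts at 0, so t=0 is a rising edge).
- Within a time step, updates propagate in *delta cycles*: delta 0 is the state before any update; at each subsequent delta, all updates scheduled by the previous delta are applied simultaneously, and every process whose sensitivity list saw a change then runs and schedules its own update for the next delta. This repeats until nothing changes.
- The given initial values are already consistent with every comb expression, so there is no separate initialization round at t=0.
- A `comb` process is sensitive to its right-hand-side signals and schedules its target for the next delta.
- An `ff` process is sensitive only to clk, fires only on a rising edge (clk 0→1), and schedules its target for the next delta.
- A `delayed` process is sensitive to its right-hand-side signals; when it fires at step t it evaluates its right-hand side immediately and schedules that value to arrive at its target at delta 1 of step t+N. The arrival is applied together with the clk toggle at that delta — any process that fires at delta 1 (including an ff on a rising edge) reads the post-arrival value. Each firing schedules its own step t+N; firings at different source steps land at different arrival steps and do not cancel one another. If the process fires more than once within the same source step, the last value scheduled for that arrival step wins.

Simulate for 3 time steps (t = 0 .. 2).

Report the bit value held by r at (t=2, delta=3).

1

t=0 Δ0: q=0 r=1 p=0 u=1 clk=0
  Δ1: clk:0→1
  Δ2: r:1→0
  Δ3: q:0→1
  (3Δ to stable)
t=1 Δ0: q=1 r=0 p=0 u=1 clk=1
  Δ1: clk:1→0
  (1Δ to stable)
t=2 Δ0: q=1 r=0 p=0 u=1 clk=0
  Δ1: clk:0→1
  Δ2: r:0→1
  Δ3: q:1→0
  (3Δ to stable)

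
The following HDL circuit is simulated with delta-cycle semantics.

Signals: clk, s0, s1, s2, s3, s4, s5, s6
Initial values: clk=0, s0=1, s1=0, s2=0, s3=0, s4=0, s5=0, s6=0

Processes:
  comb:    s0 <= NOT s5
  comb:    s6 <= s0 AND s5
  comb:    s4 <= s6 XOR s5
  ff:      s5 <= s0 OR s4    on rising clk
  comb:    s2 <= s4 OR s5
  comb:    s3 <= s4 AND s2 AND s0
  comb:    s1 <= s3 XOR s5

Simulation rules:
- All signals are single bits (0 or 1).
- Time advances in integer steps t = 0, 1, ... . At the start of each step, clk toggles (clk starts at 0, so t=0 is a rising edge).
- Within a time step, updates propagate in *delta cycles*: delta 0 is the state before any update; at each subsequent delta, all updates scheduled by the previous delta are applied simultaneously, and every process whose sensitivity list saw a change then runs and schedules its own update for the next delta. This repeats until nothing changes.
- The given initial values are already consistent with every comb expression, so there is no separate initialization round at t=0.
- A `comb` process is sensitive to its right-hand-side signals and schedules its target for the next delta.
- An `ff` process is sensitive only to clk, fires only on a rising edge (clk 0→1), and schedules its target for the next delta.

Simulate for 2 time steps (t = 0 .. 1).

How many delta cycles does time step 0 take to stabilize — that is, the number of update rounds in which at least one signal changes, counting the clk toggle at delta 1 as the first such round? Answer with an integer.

5

[bits: s1,s3,s4,s6,s2,clk,s5,s0]
t=0: Δ0=00000001 Δ1=00000101 Δ2=00000111 Δ3=10111110 Δ4=10001110 Δ5=10101110 | 5Δ
t=1: Δ0=10101110 Δ1=10101010 | 1Δ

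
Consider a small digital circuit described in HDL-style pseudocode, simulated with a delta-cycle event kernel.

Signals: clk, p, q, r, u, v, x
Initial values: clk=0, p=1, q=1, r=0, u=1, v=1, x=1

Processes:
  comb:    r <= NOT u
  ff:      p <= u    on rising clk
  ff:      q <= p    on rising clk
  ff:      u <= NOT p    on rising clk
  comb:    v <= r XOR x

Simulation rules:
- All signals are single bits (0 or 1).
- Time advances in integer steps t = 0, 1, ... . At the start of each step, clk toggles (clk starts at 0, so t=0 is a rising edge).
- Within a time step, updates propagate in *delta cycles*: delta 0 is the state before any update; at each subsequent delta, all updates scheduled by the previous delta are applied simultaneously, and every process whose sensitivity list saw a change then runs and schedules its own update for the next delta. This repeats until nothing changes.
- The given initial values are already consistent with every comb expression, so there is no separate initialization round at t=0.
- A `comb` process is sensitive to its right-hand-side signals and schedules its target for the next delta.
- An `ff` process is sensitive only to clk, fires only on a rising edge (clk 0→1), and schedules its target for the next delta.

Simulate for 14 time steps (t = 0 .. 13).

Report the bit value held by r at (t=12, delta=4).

t0.Δ0 r=0 clk=0 x=1 u=1 p=1 q=1 v=1
t0.Δ1 r=0 clk=1 x=1 u=1 p=1 q=1 v=1
t0.Δ2 r=0 clk=1 x=1 u=0 p=1 q=1 v=1
t0.Δ3 r=1 clk=1 x=1 u=0 p=1 q=1 v=1
t0.Δ4 r=1 clk=1 x=1 u=0 p=1 q=1 v=0
t1.Δ0 r=1 clk=1 x=1 u=0 p=1 q=1 v=0
t1.Δ1 r=1 clk=0 x=1 u=0 p=1 q=1 v=0
t2.Δ0 r=1 clk=0 x=1 u=0 p=1 q=1 v=0
t2.Δ1 r=1 clk=1 x=1 u=0 p=1 q=1 v=0
t2.Δ2 r=1 clk=1 x=1 u=0 p=0 q=1 v=0
t3.Δ0 r=1 clk=1 x=1 u=0 p=0 q=1 v=0
t3.Δ1 r=1 clk=0 x=1 u=0 p=0 q=1 v=0
t4.Δ0 r=1 clk=0 x=1 u=0 p=0 q=1 v=0
t4.Δ1 r=1 clk=1 x=1 u=0 p=0 q=1 v=0
t4.Δ2 r=1 clk=1 x=1 u=1 p=0 q=0 v=0
t4.Δ3 r=0 clk=1 x=1 u=1 p=0 q=0 v=0
t4.Δ4 r=0 clk=1 x=1 u=1 p=0 q=0 v=1
t5.Δ0 r=0 clk=1 x=1 u=1 p=0 q=0 v=1
t5.Δ1 r=0 clk=0 x=1 u=1 p=0 q=0 v=1
t6.Δ0 r=0 clk=0 x=1 u=1 p=0 q=0 v=1
t6.Δ1 r=0 clk=1 x=1 u=1 p=0 q=0 v=1
t6.Δ2 r=0 clk=1 x=1 u=1 p=1 q=0 v=1
t7.Δ0 r=0 clk=1 x=1 u=1 p=1 q=0 v=1
t7.Δ1 r=0 clk=0 x=1 u=1 p=1 q=0 v=1
t8.Δ0 r=0 clk=0 x=1 u=1 p=1 q=0 v=1
t8.Δ1 r=0 clk=1 x=1 u=1 p=1 q=0 v=1
t8.Δ2 r=0 clk=1 x=1 u=0 p=1 q=1 v=1
t8.Δ3 r=1 clk=1 x=1 u=0 p=1 q=1 v=1
t8.Δ4 r=1 clk=1 x=1 u=0 p=1 q=1 v=0
t9.Δ0 r=1 clk=1 x=1 u=0 p=1 q=1 v=0
t9.Δ1 r=1 clk=0 x=1 u=0 p=1 q=1 v=0
t10.Δ0 r=1 clk=0 x=1 u=0 p=1 q=1 v=0
t10.Δ1 r=1 clk=1 x=1 u=0 p=1 q=1 v=0
t10.Δ2 r=1 clk=1 x=1 u=0 p=0 q=1 v=0
t11.Δ0 r=1 clk=1 x=1 u=0 p=0 q=1 v=0
t11.Δ1 r=1 clk=0 x=1 u=0 p=0 q=1 v=0
t12.Δ0 r=1 clk=0 x=1 u=0 p=0 q=1 v=0
t12.Δ1 r=1 clk=1 x=1 u=0 p=0 q=1 v=0
t12.Δ2 r=1 clk=1 x=1 u=1 p=0 q=0 v=0
t12.Δ3 r=0 clk=1 x=1 u=1 p=0 q=0 v=0
t12.Δ4 r=0 clk=1 x=1 u=1 p=0 q=0 v=1
t13.Δ0 r=0 clk=1 x=1 u=1 p=0 q=0 v=1
t13.Δ1 r=0 clk=0 x=1 u=1 p=0 q=0 v=1

0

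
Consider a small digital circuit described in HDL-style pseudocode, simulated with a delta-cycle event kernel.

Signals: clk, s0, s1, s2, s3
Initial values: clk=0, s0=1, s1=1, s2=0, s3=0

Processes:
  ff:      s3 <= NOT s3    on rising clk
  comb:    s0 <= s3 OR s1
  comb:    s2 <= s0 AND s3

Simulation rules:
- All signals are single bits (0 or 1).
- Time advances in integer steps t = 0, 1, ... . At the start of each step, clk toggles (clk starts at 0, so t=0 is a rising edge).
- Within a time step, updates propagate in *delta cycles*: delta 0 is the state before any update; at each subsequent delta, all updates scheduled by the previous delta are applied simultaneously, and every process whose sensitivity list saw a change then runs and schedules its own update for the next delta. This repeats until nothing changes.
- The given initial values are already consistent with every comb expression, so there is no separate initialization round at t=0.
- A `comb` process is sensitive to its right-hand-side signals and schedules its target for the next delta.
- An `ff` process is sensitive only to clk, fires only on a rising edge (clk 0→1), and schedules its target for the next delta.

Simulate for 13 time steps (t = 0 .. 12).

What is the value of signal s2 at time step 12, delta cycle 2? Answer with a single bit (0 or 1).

t0.Δ0 s0=1 s3=0 clk=0 s2=0 s1=1
t0.Δ1 s0=1 s3=0 clk=1 s2=0 s1=1
t0.Δ2 s0=1 s3=1 clk=1 s2=0 s1=1
t0.Δ3 s0=1 s3=1 clk=1 s2=1 s1=1
t1.Δ0 s0=1 s3=1 clk=1 s2=1 s1=1
t1.Δ1 s0=1 s3=1 clk=0 s2=1 s1=1
t2.Δ0 s0=1 s3=1 clk=0 s2=1 s1=1
t2.Δ1 s0=1 s3=1 clk=1 s2=1 s1=1
t2.Δ2 s0=1 s3=0 clk=1 s2=1 s1=1
t2.Δ3 s0=1 s3=0 clk=1 s2=0 s1=1
t3.Δ0 s0=1 s3=0 clk=1 s2=0 s1=1
t3.Δ1 s0=1 s3=0 clk=0 s2=0 s1=1
t4.Δ0 s0=1 s3=0 clk=0 s2=0 s1=1
t4.Δ1 s0=1 s3=0 clk=1 s2=0 s1=1
t4.Δ2 s0=1 s3=1 clk=1 s2=0 s1=1
t4.Δ3 s0=1 s3=1 clk=1 s2=1 s1=1
t5.Δ0 s0=1 s3=1 clk=1 s2=1 s1=1
t5.Δ1 s0=1 s3=1 clk=0 s2=1 s1=1
t6.Δ0 s0=1 s3=1 clk=0 s2=1 s1=1
t6.Δ1 s0=1 s3=1 clk=1 s2=1 s1=1
t6.Δ2 s0=1 s3=0 clk=1 s2=1 s1=1
t6.Δ3 s0=1 s3=0 clk=1 s2=0 s1=1
t7.Δ0 s0=1 s3=0 clk=1 s2=0 s1=1
t7.Δ1 s0=1 s3=0 clk=0 s2=0 s1=1
t8.Δ0 s0=1 s3=0 clk=0 s2=0 s1=1
t8.Δ1 s0=1 s3=0 clk=1 s2=0 s1=1
t8.Δ2 s0=1 s3=1 clk=1 s2=0 s1=1
t8.Δ3 s0=1 s3=1 clk=1 s2=1 s1=1
t9.Δ0 s0=1 s3=1 clk=1 s2=1 s1=1
t9.Δ1 s0=1 s3=1 clk=0 s2=1 s1=1
t10.Δ0 s0=1 s3=1 clk=0 s2=1 s1=1
t10.Δ1 s0=1 s3=1 clk=1 s2=1 s1=1
t10.Δ2 s0=1 s3=0 clk=1 s2=1 s1=1
t10.Δ3 s0=1 s3=0 clk=1 s2=0 s1=1
t11.Δ0 s0=1 s3=0 clk=1 s2=0 s1=1
t11.Δ1 s0=1 s3=0 clk=0 s2=0 s1=1
t12.Δ0 s0=1 s3=0 clk=0 s2=0 s1=1
t12.Δ1 s0=1 s3=0 clk=1 s2=0 s1=1
t12.Δ2 s0=1 s3=1 clk=1 s2=0 s1=1
t12.Δ3 s0=1 s3=1 clk=1 s2=1 s1=1

0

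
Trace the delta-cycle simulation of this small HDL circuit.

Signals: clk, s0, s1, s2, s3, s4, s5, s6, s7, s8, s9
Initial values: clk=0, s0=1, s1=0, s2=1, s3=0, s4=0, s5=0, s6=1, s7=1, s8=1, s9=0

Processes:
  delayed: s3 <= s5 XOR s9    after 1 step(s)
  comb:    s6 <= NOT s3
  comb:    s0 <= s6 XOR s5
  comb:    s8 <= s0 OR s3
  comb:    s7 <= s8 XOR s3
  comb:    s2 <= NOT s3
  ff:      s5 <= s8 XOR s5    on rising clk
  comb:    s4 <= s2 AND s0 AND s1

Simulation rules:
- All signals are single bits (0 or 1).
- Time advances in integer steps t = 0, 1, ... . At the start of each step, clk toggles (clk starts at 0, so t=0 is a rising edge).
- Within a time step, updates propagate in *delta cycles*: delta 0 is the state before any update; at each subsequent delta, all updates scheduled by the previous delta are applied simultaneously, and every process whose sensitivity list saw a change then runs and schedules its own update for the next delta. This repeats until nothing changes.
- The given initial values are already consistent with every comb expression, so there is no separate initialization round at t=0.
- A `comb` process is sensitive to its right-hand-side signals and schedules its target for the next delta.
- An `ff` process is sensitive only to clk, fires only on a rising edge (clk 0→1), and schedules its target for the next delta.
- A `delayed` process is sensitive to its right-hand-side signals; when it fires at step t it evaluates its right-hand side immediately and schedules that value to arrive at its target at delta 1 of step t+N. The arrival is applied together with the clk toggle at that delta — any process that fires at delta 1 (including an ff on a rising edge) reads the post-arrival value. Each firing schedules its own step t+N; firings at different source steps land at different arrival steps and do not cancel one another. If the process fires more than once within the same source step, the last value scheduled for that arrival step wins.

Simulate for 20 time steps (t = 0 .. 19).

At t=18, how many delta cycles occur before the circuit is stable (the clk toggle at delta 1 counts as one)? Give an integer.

3

t=0 Δ0: s3=0 clk=0 s0=1 s6=1 s5=0 s9=0 s1=0 s4=0 s7=1 s2=1 s8=1
  Δ1: clk:0→1
  Δ2: s5:0→1
  Δ3: s0:1→0
  Δ4: s8:1→0
  Δ5: s7:1→0
  (5Δ to stable)
t=1 Δ0: s3=0 clk=1 s0=0 s6=1 s5=1 s9=0 s1=0 s4=0 s7=0 s2=1 s8=0
  Δ1: s3:0→1, clk:1→0
  Δ2: s6:1→0, s7:0→1, s2:1→0, s8:0→1
  Δ3: s0:0→1, s7:1→0
  (3Δ to stable)
t=2 Δ0: s3=1 clk=0 s0=1 s6=0 s5=1 s9=0 s1=0 s4=0 s7=0 s2=0 s8=1
  Δ1: clk:0→1
  Δ2: s5:1→0
  Δ3: s0:1→0
  (3Δ to stable)
t=3 Δ0: s3=1 clk=1 s0=0 s6=0 s5=0 s9=0 s1=0 s4=0 s7=0 s2=0 s8=1
  Δ1: s3:1→0, clk:1→0
  Δ2: s6:0→1, s7:0→1, s2:0→1, s8:1→0
  Δ3: s0:0→1, s7:1→0
  Δ4: s8:0→1
  Δ5: s7:0→1
  (5Δ to stable)
t=4 Δ0: s3=0 clk=0 s0=1 s6=1 s5=0 s9=0 s1=0 s4=0 s7=1 s2=1 s8=1
  Δ1: clk:0→1
  Δ2: s5:0→1
  Δ3: s0:1→0
  Δ4: s8:1→0
  Δ5: s7:1→0
  (5Δ to stable)
t=5 Δ0: s3=0 clk=1 s0=0 s6=1 s5=1 s9=0 s1=0 s4=0 s7=0 s2=1 s8=0
  Δ1: s3:0→1, clk:1→0
  Δ2: s6:1→0, s7:0→1, s2:1→0, s8:0→1
  Δ3: s0:0→1, s7:1→0
  (3Δ to stable)
t=6 Δ0: s3=1 clk=0 s0=1 s6=0 s5=1 s9=0 s1=0 s4=0 s7=0 s2=0 s8=1
  Δ1: clk:0→1
  Δ2: s5:1→0
  Δ3: s0:1→0
  (3Δ to stable)
t=7 Δ0: s3=1 clk=1 s0=0 s6=0 s5=0 s9=0 s1=0 s4=0 s7=0 s2=0 s8=1
  Δ1: s3:1→0, clk:1→0
  Δ2: s6:0→1, s7:0→1, s2:0→1, s8:1→0
  Δ3: s0:0→1, s7:1→0
  Δ4: s8:0→1
  Δ5: s7:0→1
  (5Δ to stable)
t=8 Δ0: s3=0 clk=0 s0=1 s6=1 s5=0 s9=0 s1=0 s4=0 s7=1 s2=1 s8=1
  Δ1: clk:0→1
  Δ2: s5:0→1
  Δ3: s0:1→0
  Δ4: s8:1→0
  Δ5: s7:1→0
  (5Δ to stable)
t=9 Δ0: s3=0 clk=1 s0=0 s6=1 s5=1 s9=0 s1=0 s4=0 s7=0 s2=1 s8=0
  Δ1: s3:0→1, clk:1→0
  Δ2: s6:1→0, s7:0→1, s2:1→0, s8:0→1
  Δ3: s0:0→1, s7:1→0
  (3Δ to stable)
t=10 Δ0: s3=1 clk=0 s0=1 s6=0 s5=1 s9=0 s1=0 s4=0 s7=0 s2=0 s8=1
  Δ1: clk:0→1
  Δ2: s5:1→0
  Δ3: s0:1→0
  (3Δ to stable)
t=11 Δ0: s3=1 clk=1 s0=0 s6=0 s5=0 s9=0 s1=0 s4=0 s7=0 s2=0 s8=1
  Δ1: s3:1→0, clk:1→0
  Δ2: s6:0→1, s7:0→1, s2:0→1, s8:1→0
  Δ3: s0:0→1, s7:1→0
  Δ4: s8:0→1
  Δ5: s7:0→1
  (5Δ to stable)
t=12 Δ0: s3=0 clk=0 s0=1 s6=1 s5=0 s9=0 s1=0 s4=0 s7=1 s2=1 s8=1
  Δ1: clk:0→1
  Δ2: s5:0→1
  Δ3: s0:1→0
  Δ4: s8:1→0
  Δ5: s7:1→0
  (5Δ to stable)
t=13 Δ0: s3=0 clk=1 s0=0 s6=1 s5=1 s9=0 s1=0 s4=0 s7=0 s2=1 s8=0
  Δ1: s3:0→1, clk:1→0
  Δ2: s6:1→0, s7:0→1, s2:1→0, s8:0→1
  Δ3: s0:0→1, s7:1→0
  (3Δ to stable)
t=14 Δ0: s3=1 clk=0 s0=1 s6=0 s5=1 s9=0 s1=0 s4=0 s7=0 s2=0 s8=1
  Δ1: clk:0→1
  Δ2: s5:1→0
  Δ3: s0:1→0
  (3Δ to stable)
t=15 Δ0: s3=1 clk=1 s0=0 s6=0 s5=0 s9=0 s1=0 s4=0 s7=0 s2=0 s8=1
  Δ1: s3:1→0, clk:1→0
  Δ2: s6:0→1, s7:0→1, s2:0→1, s8:1→0
  Δ3: s0:0→1, s7:1→0
  Δ4: s8:0→1
  Δ5: s7:0→1
  (5Δ to stable)
t=16 Δ0: s3=0 clk=0 s0=1 s6=1 s5=0 s9=0 s1=0 s4=0 s7=1 s2=1 s8=1
  Δ1: clk:0→1
  Δ2: s5:0→1
  Δ3: s0:1→0
  Δ4: s8:1→0
  Δ5: s7:1→0
  (5Δ to stable)
t=17 Δ0: s3=0 clk=1 s0=0 s6=1 s5=1 s9=0 s1=0 s4=0 s7=0 s2=1 s8=0
  Δ1: s3:0→1, clk:1→0
  Δ2: s6:1→0, s7:0→1, s2:1→0, s8:0→1
  Δ3: s0:0→1, s7:1→0
  (3Δ to stable)
t=18 Δ0: s3=1 clk=0 s0=1 s6=0 s5=1 s9=0 s1=0 s4=0 s7=0 s2=0 s8=1
  Δ1: clk:0→1
  Δ2: s5:1→0
  Δ3: s0:1→0
  (3Δ to stable)
t=19 Δ0: s3=1 clk=1 s0=0 s6=0 s5=0 s9=0 s1=0 s4=0 s7=0 s2=0 s8=1
  Δ1: s3:1→0, clk:1→0
  Δ2: s6:0→1, s7:0→1, s2:0→1, s8:1→0
  Δ3: s0:0→1, s7:1→0
  Δ4: s8:0→1
  Δ5: s7:0→1
  (5Δ to stable)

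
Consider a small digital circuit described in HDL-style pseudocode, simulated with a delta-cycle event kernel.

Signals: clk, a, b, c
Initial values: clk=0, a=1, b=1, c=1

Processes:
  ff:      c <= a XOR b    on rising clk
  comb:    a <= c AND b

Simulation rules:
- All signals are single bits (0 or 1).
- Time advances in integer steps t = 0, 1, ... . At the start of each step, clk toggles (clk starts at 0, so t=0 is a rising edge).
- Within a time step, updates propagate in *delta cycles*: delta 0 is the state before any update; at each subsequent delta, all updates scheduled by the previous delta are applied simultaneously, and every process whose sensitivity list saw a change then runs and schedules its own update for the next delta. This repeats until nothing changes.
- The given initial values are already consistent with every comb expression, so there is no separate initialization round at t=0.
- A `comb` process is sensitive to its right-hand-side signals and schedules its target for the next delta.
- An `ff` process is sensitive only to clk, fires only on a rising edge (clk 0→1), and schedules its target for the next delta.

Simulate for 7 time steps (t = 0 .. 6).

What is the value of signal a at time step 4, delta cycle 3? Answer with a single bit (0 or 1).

t0.Δ0 c=1 a=1 b=1 clk=0
t0.Δ1 c=1 a=1 b=1 clk=1
t0.Δ2 c=0 a=1 b=1 clk=1
t0.Δ3 c=0 a=0 b=1 clk=1
t1.Δ0 c=0 a=0 b=1 clk=1
t1.Δ1 c=0 a=0 b=1 clk=0
t2.Δ0 c=0 a=0 b=1 clk=0
t2.Δ1 c=0 a=0 b=1 clk=1
t2.Δ2 c=1 a=0 b=1 clk=1
t2.Δ3 c=1 a=1 b=1 clk=1
t3.Δ0 c=1 a=1 b=1 clk=1
t3.Δ1 c=1 a=1 b=1 clk=0
t4.Δ0 c=1 a=1 b=1 clk=0
t4.Δ1 c=1 a=1 b=1 clk=1
t4.Δ2 c=0 a=1 b=1 clk=1
t4.Δ3 c=0 a=0 b=1 clk=1
t5.Δ0 c=0 a=0 b=1 clk=1
t5.Δ1 c=0 a=0 b=1 clk=0
t6.Δ0 c=0 a=0 b=1 clk=0
t6.Δ1 c=0 a=0 b=1 clk=1
t6.Δ2 c=1 a=0 b=1 clk=1
t6.Δ3 c=1 a=1 b=1 clk=1

0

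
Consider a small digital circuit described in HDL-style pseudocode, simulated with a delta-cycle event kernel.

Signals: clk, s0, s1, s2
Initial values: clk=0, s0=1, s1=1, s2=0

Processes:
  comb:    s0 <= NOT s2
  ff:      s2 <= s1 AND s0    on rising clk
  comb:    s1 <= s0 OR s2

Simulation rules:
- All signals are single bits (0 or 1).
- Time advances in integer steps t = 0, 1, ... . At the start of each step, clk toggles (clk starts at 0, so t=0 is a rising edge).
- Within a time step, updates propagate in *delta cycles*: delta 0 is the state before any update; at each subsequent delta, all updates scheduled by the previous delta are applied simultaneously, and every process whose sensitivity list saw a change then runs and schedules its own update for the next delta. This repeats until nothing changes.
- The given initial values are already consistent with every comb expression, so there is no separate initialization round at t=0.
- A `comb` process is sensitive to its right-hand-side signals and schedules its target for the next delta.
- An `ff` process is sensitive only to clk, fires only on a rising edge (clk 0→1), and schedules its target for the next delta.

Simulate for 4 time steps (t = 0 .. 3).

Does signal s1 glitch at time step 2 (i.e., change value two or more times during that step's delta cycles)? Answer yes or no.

yes

t0.Δ0 clk=0 s2=0 s0=1 s1=1
t0.Δ1 clk=1 s2=0 s0=1 s1=1
t0.Δ2 clk=1 s2=1 s0=1 s1=1
t0.Δ3 clk=1 s2=1 s0=0 s1=1
t1.Δ0 clk=1 s2=1 s0=0 s1=1
t1.Δ1 clk=0 s2=1 s0=0 s1=1
t2.Δ0 clk=0 s2=1 s0=0 s1=1
t2.Δ1 clk=1 s2=1 s0=0 s1=1
t2.Δ2 clk=1 s2=0 s0=0 s1=1
t2.Δ3 clk=1 s2=0 s0=1 s1=0
t2.Δ4 clk=1 s2=0 s0=1 s1=1
t3.Δ0 clk=1 s2=0 s0=1 s1=1
t3.Δ1 clk=0 s2=0 s0=1 s1=1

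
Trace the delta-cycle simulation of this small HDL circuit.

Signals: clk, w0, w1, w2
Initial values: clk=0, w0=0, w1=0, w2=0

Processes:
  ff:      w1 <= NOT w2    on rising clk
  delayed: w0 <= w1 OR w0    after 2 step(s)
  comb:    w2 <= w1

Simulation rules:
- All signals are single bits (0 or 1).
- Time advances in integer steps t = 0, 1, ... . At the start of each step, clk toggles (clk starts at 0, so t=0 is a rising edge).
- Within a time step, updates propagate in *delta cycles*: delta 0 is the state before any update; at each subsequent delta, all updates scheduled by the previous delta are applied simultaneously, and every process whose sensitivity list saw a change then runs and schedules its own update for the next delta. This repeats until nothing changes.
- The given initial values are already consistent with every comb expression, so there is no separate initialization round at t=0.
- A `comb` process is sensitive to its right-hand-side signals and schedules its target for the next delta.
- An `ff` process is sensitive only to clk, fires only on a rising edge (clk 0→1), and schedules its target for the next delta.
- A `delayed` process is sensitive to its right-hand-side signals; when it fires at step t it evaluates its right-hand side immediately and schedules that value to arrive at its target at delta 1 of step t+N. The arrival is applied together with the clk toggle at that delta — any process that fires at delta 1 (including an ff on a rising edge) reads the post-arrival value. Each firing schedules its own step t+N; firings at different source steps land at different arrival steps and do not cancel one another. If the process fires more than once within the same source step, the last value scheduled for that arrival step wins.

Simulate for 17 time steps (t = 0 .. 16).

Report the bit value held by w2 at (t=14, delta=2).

t0.Δ0 w2=0 clk=0 w1=0 w0=0
t0.Δ1 w2=0 clk=1 w1=0 w0=0
t0.Δ2 w2=0 clk=1 w1=1 w0=0
t0.Δ3 w2=1 clk=1 w1=1 w0=0
t1.Δ0 w2=1 clk=1 w1=1 w0=0
t1.Δ1 w2=1 clk=0 w1=1 w0=0
t2.Δ0 w2=1 clk=0 w1=1 w0=0
t2.Δ1 w2=1 clk=1 w1=1 w0=1
t2.Δ2 w2=1 clk=1 w1=0 w0=1
t2.Δ3 w2=0 clk=1 w1=0 w0=1
t3.Δ0 w2=0 clk=1 w1=0 w0=1
t3.Δ1 w2=0 clk=0 w1=0 w0=1
t4.Δ0 w2=0 clk=0 w1=0 w0=1
t4.Δ1 w2=0 clk=1 w1=0 w0=1
t4.Δ2 w2=0 clk=1 w1=1 w0=1
t4.Δ3 w2=1 clk=1 w1=1 w0=1
t5.Δ0 w2=1 clk=1 w1=1 w0=1
t5.Δ1 w2=1 clk=0 w1=1 w0=1
t6.Δ0 w2=1 clk=0 w1=1 w0=1
t6.Δ1 w2=1 clk=1 w1=1 w0=1
t6.Δ2 w2=1 clk=1 w1=0 w0=1
t6.Δ3 w2=0 clk=1 w1=0 w0=1
t7.Δ0 w2=0 clk=1 w1=0 w0=1
t7.Δ1 w2=0 clk=0 w1=0 w0=1
t8.Δ0 w2=0 clk=0 w1=0 w0=1
t8.Δ1 w2=0 clk=1 w1=0 w0=1
t8.Δ2 w2=0 clk=1 w1=1 w0=1
t8.Δ3 w2=1 clk=1 w1=1 w0=1
t9.Δ0 w2=1 clk=1 w1=1 w0=1
t9.Δ1 w2=1 clk=0 w1=1 w0=1
t10.Δ0 w2=1 clk=0 w1=1 w0=1
t10.Δ1 w2=1 clk=1 w1=1 w0=1
t10.Δ2 w2=1 clk=1 w1=0 w0=1
t10.Δ3 w2=0 clk=1 w1=0 w0=1
t11.Δ0 w2=0 clk=1 w1=0 w0=1
t11.Δ1 w2=0 clk=0 w1=0 w0=1
t12.Δ0 w2=0 clk=0 w1=0 w0=1
t12.Δ1 w2=0 clk=1 w1=0 w0=1
t12.Δ2 w2=0 clk=1 w1=1 w0=1
t12.Δ3 w2=1 clk=1 w1=1 w0=1
t13.Δ0 w2=1 clk=1 w1=1 w0=1
t13.Δ1 w2=1 clk=0 w1=1 w0=1
t14.Δ0 w2=1 clk=0 w1=1 w0=1
t14.Δ1 w2=1 clk=1 w1=1 w0=1
t14.Δ2 w2=1 clk=1 w1=0 w0=1
t14.Δ3 w2=0 clk=1 w1=0 w0=1
t15.Δ0 w2=0 clk=1 w1=0 w0=1
t15.Δ1 w2=0 clk=0 w1=0 w0=1
t16.Δ0 w2=0 clk=0 w1=0 w0=1
t16.Δ1 w2=0 clk=1 w1=0 w0=1
t16.Δ2 w2=0 clk=1 w1=1 w0=1
t16.Δ3 w2=1 clk=1 w1=1 w0=1

1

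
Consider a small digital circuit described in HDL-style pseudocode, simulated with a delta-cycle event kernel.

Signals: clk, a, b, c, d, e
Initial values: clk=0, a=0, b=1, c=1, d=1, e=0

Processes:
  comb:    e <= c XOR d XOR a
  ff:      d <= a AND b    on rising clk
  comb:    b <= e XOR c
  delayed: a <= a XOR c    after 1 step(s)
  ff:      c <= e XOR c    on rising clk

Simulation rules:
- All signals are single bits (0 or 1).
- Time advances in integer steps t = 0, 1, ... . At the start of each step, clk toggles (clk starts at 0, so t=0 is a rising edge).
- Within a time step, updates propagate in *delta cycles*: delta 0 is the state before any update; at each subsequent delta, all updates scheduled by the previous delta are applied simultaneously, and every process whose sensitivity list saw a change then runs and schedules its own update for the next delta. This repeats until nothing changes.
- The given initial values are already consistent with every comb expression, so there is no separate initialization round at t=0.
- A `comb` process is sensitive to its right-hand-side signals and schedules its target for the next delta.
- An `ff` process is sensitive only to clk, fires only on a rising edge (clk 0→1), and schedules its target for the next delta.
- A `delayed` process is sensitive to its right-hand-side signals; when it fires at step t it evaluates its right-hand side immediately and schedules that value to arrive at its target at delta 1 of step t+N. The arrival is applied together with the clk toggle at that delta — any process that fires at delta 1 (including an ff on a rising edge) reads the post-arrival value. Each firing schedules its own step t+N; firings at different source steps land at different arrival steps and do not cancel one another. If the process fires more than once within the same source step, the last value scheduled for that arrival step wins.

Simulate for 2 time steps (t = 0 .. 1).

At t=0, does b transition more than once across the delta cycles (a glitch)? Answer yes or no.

no

[bits: e,a,d,b,c,clk]
t=0: Δ0=001110 Δ1=001111 Δ2=000111 Δ3=100111 Δ4=100011 | 4Δ
t=1: Δ0=100011 Δ1=100010 | 1Δ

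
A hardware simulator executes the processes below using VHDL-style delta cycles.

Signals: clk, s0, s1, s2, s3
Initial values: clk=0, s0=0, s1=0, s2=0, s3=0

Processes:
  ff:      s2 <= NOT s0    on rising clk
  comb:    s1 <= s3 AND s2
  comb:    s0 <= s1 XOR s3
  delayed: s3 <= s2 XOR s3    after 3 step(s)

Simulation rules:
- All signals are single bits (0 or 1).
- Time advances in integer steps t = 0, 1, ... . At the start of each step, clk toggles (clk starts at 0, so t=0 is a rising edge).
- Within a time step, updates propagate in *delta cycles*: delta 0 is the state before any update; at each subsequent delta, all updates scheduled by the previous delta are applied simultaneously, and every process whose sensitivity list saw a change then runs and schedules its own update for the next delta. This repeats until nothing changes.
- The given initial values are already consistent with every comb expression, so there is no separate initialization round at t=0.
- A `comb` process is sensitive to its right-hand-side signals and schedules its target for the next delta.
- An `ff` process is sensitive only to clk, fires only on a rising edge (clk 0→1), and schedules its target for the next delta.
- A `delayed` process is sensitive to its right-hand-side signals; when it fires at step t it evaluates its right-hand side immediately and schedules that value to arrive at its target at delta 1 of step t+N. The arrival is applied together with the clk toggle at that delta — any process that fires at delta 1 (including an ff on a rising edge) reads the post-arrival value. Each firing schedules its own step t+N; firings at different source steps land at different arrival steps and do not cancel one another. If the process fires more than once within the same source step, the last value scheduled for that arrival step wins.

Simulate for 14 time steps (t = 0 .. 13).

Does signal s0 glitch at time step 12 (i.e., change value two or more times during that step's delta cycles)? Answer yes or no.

[bits: s2,s3,clk,s0,s1]
t=0: Δ0=00000 Δ1=00100 Δ2=10100 | 2Δ
t=1: Δ0=10100 Δ1=10000 | 1Δ
t=2: Δ0=10000 Δ1=10100 | 1Δ
t=3: Δ0=10100 Δ1=11000 Δ2=11011 Δ3=11001 | 3Δ
t=4: Δ0=11001 Δ1=11101 | 1Δ
t=5: Δ0=11101 Δ1=11001 | 1Δ
t=6: Δ0=11001 Δ1=10101 Δ2=10110 Δ3=10100 | 3Δ
t=7: Δ0=10100 Δ1=10000 | 1Δ
t=8: Δ0=10000 Δ1=10100 | 1Δ
t=9: Δ0=10100 Δ1=11000 Δ2=11011 Δ3=11001 | 3Δ
t=10: Δ0=11001 Δ1=11101 | 1Δ
t=11: Δ0=11101 Δ1=11001 | 1Δ
t=12: Δ0=11001 Δ1=10101 Δ2=10110 Δ3=10100 | 3Δ
t=13: Δ0=10100 Δ1=10000 | 1Δ

yes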